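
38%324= 38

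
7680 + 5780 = 13460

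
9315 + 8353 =17668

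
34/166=17/83=0.20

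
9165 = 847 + 8318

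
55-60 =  -5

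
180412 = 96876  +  83536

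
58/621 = 58/621 = 0.09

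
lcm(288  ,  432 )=864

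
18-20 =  - 2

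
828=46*18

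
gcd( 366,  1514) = 2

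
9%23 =9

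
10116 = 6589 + 3527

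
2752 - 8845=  - 6093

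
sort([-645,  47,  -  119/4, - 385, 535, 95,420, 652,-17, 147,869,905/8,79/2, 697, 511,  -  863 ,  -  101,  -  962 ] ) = [ - 962,-863, - 645,-385, - 101, - 119/4, - 17, 79/2, 47, 95,905/8, 147,420, 511, 535, 652, 697, 869]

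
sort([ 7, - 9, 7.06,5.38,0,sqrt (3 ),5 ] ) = [ - 9,0, sqrt ( 3) , 5,  5.38,  7,7.06]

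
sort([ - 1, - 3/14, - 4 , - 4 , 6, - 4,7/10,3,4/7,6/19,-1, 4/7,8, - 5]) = [ - 5,-4, - 4, - 4,- 1, - 1,  -  3/14, 6/19,4/7, 4/7,7/10 , 3 , 6,8 ]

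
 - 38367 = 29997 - 68364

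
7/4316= 7/4316 = 0.00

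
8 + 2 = 10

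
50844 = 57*892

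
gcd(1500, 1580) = 20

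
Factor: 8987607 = 3^2  *998623^1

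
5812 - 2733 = 3079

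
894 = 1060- 166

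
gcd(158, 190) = 2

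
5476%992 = 516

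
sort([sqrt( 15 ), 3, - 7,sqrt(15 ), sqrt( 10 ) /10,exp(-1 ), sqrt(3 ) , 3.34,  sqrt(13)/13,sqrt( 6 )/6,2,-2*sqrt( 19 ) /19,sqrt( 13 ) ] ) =[ - 7, - 2*sqrt(19 ) /19,sqrt (13 ) /13,sqrt (10)/10,exp(-1),sqrt ( 6) /6,sqrt( 3),2,3,3.34, sqrt (13 ), sqrt(15), sqrt( 15)]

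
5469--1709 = 7178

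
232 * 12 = 2784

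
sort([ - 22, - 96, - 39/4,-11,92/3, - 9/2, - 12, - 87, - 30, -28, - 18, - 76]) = [ - 96,-87, - 76, - 30, - 28, - 22,  -  18, - 12, - 11 , - 39/4,-9/2, 92/3]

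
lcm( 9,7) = 63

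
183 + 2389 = 2572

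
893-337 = 556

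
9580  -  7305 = 2275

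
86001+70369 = 156370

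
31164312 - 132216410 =-101052098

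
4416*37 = 163392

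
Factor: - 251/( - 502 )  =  1/2 = 2^( - 1 ) 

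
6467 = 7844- 1377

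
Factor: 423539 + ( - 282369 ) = 2^1* 5^1*19^1*743^1 = 141170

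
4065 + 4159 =8224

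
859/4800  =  859/4800 =0.18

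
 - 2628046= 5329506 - 7957552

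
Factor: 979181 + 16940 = 7^2*29^1*701^1 = 996121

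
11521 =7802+3719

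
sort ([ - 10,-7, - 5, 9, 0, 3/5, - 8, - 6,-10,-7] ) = [ - 10 , - 10 , - 8,  -  7, - 7  , - 6, - 5, 0,3/5,9]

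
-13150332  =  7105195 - 20255527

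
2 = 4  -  2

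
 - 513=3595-4108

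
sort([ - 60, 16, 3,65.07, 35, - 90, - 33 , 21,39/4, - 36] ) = [-90,  -  60, - 36,  -  33, 3,39/4, 16, 21,35, 65.07] 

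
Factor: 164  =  2^2 * 41^1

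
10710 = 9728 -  - 982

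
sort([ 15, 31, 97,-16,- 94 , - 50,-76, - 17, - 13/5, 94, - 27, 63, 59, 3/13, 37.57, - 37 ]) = [ -94, - 76, - 50,-37, - 27, - 17, - 16,- 13/5,3/13, 15,31,37.57,59, 63, 94,97]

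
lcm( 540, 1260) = 3780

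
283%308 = 283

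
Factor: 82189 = 82189^1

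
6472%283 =246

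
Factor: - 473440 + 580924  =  107484 = 2^2*3^1*13^2*53^1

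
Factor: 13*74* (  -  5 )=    - 2^1 * 5^1*13^1*37^1 = -4810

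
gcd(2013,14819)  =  1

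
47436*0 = 0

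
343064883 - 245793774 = 97271109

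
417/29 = 14 + 11/29 = 14.38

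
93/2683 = 93/2683=0.03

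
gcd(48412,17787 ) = 49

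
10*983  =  9830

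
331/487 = 331/487 = 0.68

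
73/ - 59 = -73/59  =  -  1.24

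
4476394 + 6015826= 10492220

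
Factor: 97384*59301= 2^3*3^2*7^1*11^1 * 37^1*47^1 * 599^1 = 5774968584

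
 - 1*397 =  - 397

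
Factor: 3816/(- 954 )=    - 2^2 = - 4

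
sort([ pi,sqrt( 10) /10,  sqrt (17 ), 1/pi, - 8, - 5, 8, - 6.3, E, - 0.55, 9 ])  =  [ - 8, - 6.3, - 5 , - 0.55,  sqrt( 10)/10 , 1/pi, E,  pi,  sqrt (17), 8 , 9] 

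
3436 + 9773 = 13209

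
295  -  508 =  - 213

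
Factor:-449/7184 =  - 1/16 = - 2^(-4)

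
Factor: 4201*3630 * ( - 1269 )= -19351780470= - 2^1*3^4*5^1 * 11^2*47^1*4201^1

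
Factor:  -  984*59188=  -  2^5*3^1*41^1*14797^1  =  - 58240992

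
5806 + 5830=11636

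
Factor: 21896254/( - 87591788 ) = -2^( - 1 )*617^( - 1 )*1123^1*9749^1*35491^(-1) = - 10948127/43795894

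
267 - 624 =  - 357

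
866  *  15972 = 13831752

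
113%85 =28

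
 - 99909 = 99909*(  -  1 ) 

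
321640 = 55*5848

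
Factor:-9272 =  - 2^3*19^1 * 61^1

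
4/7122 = 2/3561 = 0.00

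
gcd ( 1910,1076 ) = 2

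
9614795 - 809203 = 8805592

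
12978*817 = 10603026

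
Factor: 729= 3^6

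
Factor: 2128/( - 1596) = - 4/3 = - 2^2*3^( - 1 )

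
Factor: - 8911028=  - 2^2*7^1*23^1 * 101^1*137^1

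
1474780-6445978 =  -4971198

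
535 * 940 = 502900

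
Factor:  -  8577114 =  -  2^1*3^1*7^1*13^1*23^1*683^1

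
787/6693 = 787/6693 =0.12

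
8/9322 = 4/4661= 0.00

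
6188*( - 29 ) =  -179452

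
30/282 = 5/47 = 0.11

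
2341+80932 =83273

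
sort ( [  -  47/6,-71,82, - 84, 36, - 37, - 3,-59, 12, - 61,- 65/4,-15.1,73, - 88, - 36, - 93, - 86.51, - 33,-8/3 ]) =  [-93,  -  88, - 86.51 ,  -  84, - 71,-61, - 59,-37,-36,  -  33, - 65/4,- 15.1,- 47/6, - 3, - 8/3,12 , 36,  73, 82 ]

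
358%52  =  46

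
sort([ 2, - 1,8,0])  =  [ - 1, 0, 2 , 8]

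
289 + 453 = 742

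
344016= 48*7167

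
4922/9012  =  2461/4506 = 0.55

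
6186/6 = 1031=   1031.00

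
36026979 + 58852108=94879087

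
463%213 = 37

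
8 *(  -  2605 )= - 20840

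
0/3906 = 0 = 0.00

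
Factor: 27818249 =27818249^1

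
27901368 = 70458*396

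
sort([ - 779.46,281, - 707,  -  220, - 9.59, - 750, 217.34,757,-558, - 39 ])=[ - 779.46, - 750, - 707,-558, - 220, - 39, - 9.59,217.34,281,  757] 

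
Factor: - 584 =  - 2^3*73^1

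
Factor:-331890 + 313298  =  -2^5*7^1*83^1 = -18592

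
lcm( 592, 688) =25456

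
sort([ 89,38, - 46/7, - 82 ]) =[ - 82, - 46/7,38,89]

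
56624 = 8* 7078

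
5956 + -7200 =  - 1244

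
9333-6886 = 2447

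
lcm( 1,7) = 7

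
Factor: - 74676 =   -  2^2*3^1*7^2*127^1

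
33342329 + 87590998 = 120933327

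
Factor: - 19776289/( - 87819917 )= 681941/3028273 = 13^1*349^( - 1)*8677^( -1)*52457^1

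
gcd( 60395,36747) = 1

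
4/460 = 1/115 = 0.01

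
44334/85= 521 + 49/85 = 521.58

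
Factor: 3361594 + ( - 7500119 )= - 5^2*165541^1= -4138525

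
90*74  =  6660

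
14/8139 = 14/8139 =0.00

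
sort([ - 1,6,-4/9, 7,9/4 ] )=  [ - 1,  -  4/9,9/4, 6, 7 ]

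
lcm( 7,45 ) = 315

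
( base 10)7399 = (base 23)dmg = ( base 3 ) 101011001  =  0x1ce7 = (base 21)GG7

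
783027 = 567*1381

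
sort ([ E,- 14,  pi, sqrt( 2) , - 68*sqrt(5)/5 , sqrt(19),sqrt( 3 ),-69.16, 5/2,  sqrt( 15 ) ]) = [- 69.16,-68*sqrt( 5)/5 , - 14,  sqrt( 2 ),sqrt( 3), 5/2 , E, pi , sqrt(15 ), sqrt( 19)]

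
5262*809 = 4256958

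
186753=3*62251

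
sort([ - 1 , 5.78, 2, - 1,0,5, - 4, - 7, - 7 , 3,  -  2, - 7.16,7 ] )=[ - 7.16, - 7, - 7, - 4, - 2, - 1, - 1,0, 2, 3, 5,5.78,  7 ] 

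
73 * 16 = 1168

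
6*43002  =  258012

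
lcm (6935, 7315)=533995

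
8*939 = 7512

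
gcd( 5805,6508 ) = 1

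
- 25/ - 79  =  25/79= 0.32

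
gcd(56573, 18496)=1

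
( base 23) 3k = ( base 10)89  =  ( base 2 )1011001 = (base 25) 3e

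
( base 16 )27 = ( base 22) 1H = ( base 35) 14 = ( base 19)21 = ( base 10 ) 39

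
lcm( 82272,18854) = 904992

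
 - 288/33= - 9 + 3/11 = -8.73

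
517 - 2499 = - 1982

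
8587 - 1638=6949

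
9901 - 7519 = 2382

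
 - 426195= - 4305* 99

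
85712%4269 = 332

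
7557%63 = 60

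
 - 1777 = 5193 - 6970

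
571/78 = 571/78 = 7.32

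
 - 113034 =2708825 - 2821859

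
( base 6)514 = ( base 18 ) AA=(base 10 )190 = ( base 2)10111110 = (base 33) 5p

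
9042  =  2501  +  6541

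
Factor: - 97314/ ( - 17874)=3^( - 2)*7^2=   49/9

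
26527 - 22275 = 4252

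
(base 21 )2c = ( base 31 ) 1N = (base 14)3c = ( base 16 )36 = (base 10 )54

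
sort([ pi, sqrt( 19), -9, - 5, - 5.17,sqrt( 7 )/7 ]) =[ - 9, - 5.17, - 5, sqrt( 7 )/7, pi, sqrt( 19 ) ] 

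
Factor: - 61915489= - 173^1*317^1*1129^1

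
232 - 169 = 63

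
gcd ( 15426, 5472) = 18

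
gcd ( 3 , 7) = 1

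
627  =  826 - 199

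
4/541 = 4/541 = 0.01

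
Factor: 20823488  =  2^6*7^1*53^1*877^1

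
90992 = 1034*88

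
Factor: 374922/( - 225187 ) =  - 2^1*3^3* 53^1*67^( - 1 )*131^1  *  3361^(-1)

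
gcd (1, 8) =1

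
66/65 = 66/65 = 1.02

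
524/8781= 524/8781  =  0.06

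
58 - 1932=-1874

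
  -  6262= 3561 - 9823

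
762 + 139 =901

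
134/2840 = 67/1420 = 0.05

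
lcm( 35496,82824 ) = 248472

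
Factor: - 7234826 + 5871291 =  -1363535 = - 5^1*19^1*31^1 * 463^1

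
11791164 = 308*38283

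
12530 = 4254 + 8276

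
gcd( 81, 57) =3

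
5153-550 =4603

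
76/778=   38/389 = 0.10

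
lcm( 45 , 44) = 1980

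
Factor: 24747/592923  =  8249/197641  =  73^1*113^1*197641^( - 1 )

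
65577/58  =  1130+ 37/58 = 1130.64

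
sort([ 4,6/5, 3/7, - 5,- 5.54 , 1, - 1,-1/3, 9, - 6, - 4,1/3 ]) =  [ - 6,  -  5.54,-5,  -  4, - 1, - 1/3,1/3, 3/7, 1,6/5, 4,9]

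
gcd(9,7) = 1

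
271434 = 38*7143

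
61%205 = 61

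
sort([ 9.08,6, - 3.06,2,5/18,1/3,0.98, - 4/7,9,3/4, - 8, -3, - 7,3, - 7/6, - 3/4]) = [- 8, - 7, - 3.06, - 3,- 7/6, - 3/4, - 4/7,5/18,1/3 , 3/4,  0.98 , 2,3,6,9, 9.08]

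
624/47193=208/15731 = 0.01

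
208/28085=208/28085 = 0.01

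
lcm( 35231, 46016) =2254784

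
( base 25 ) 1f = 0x28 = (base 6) 104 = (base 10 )40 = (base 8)50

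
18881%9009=863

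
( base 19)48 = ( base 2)1010100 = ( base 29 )2Q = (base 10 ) 84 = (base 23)3f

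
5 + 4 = 9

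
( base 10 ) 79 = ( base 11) 72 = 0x4f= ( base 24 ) 37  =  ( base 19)43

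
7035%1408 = 1403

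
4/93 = 4/93 = 0.04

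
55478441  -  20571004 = 34907437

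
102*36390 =3711780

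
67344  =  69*976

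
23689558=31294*757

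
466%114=10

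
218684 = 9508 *23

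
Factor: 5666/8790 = 3^( - 1 ) *5^(-1)* 293^( - 1 )*2833^1 = 2833/4395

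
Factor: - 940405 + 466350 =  - 5^1 * 94811^1 = - 474055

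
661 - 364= 297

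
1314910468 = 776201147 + 538709321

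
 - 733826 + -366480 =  - 1100306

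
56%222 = 56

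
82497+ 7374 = 89871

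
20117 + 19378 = 39495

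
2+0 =2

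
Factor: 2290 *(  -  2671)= -6116590 = -  2^1*5^1*229^1 * 2671^1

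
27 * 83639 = 2258253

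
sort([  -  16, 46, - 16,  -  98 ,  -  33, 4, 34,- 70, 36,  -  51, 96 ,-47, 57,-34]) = [-98,- 70  ,-51,- 47, - 34,- 33,-16, - 16,4, 34, 36,46,  57, 96 ]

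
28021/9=3113 + 4/9 = 3113.44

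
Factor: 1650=2^1 *3^1*5^2 *11^1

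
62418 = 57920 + 4498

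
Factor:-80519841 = -3^2* 181^1*49429^1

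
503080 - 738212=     -  235132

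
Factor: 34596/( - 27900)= -31/25  =  -5^(-2 )*31^1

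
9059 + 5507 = 14566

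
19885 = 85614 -65729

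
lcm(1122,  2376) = 40392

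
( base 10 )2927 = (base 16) b6f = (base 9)4012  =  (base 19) 821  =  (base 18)90B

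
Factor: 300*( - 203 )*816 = -49694400 = - 2^6*3^2*5^2*7^1*17^1*29^1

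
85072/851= 99+823/851=99.97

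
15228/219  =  69 + 39/73  =  69.53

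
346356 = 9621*36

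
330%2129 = 330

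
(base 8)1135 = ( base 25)o5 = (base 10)605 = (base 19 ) 1CG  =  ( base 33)ib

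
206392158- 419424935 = -213032777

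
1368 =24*57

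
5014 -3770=1244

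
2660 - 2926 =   -  266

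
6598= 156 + 6442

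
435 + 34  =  469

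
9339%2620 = 1479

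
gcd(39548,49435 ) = 9887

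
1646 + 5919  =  7565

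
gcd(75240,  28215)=9405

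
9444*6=56664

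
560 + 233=793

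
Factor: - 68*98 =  - 6664= - 2^3 * 7^2*17^1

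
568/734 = 284/367 = 0.77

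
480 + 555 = 1035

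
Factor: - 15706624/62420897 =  - 2^9*7^ ( - 1) *11^( - 1 ) * 83^( - 1 ) * 9767^ ( - 1)*30677^1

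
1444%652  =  140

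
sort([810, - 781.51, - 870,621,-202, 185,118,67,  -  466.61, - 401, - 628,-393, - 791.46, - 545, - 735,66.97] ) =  [  -  870,-791.46 , - 781.51, - 735, - 628,  -  545, - 466.61, - 401,-393, - 202,66.97, 67, 118, 185,621 , 810]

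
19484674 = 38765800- 19281126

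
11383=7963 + 3420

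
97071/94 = 97071/94 = 1032.67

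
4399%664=415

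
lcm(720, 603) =48240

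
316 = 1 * 316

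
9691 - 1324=8367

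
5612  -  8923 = -3311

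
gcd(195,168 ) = 3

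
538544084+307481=538851565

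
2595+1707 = 4302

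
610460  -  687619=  - 77159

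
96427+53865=150292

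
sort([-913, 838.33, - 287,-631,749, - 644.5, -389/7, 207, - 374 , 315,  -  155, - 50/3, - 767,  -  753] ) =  [-913,  -  767, - 753, - 644.5,  -  631, - 374,- 287,  -  155, - 389/7 , - 50/3,207, 315,  749  ,  838.33 ]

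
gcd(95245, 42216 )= 1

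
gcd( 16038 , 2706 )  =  66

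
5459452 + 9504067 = 14963519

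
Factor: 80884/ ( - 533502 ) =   -  2^1 * 3^( - 2)*73^1*107^( - 1)=- 146/963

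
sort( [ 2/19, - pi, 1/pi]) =[ -pi, 2/19, 1/pi] 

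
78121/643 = 78121/643 = 121.49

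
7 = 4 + 3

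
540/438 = 90/73 = 1.23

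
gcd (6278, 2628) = 146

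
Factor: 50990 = 2^1*5^1*5099^1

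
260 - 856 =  - 596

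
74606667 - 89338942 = -14732275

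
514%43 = 41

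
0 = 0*670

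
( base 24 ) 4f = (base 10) 111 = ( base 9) 133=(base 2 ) 1101111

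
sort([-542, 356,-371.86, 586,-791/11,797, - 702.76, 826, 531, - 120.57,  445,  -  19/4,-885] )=[  -  885, - 702.76,  -  542, - 371.86, - 120.57, - 791/11,-19/4,356,445, 531, 586, 797, 826] 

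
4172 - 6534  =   - 2362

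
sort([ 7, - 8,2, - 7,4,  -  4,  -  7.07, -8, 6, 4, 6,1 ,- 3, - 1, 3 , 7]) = [-8,- 8,- 7.07,-7, - 4, - 3 ,  -  1, 1,2 , 3,4,4,6, 6, 7 , 7 ] 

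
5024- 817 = 4207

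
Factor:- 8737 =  - 8737^1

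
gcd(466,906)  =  2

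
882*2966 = 2616012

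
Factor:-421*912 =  - 2^4*3^1*19^1 *421^1 = - 383952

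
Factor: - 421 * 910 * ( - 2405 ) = 2^1*5^2*7^1*13^2 *37^1 *421^1 = 921379550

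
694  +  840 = 1534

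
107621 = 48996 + 58625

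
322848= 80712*4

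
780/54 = 130/9 =14.44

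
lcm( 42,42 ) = 42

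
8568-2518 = 6050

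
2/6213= 2/6213 = 0.00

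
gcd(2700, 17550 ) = 1350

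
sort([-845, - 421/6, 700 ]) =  [-845,-421/6, 700 ]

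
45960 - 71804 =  - 25844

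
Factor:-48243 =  - 3^1*13^1*1237^1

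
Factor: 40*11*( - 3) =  - 1320 = -  2^3 * 3^1*5^1*11^1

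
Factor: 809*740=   598660 = 2^2* 5^1*37^1*809^1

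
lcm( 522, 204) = 17748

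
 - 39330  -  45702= - 85032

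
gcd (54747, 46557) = 63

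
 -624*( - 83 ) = 51792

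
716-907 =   -  191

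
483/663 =161/221 = 0.73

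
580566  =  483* 1202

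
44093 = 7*6299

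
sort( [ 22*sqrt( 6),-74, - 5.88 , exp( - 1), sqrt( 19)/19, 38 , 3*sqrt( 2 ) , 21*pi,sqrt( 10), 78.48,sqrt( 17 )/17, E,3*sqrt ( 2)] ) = [ - 74, - 5.88 , sqrt(19 )/19,sqrt( 17)/17,exp( - 1),E, sqrt( 10 ), 3*sqrt (2), 3*sqrt( 2),38,22*sqrt( 6 ), 21*pi,78.48] 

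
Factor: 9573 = 3^1 * 3191^1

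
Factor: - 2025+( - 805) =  - 2^1*5^1*283^1  =  - 2830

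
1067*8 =8536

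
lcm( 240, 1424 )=21360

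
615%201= 12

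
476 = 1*476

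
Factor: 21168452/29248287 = 2^2 * 3^( - 1)*83^( - 1)*101^( - 1)*107^1*1163^(-1 ) * 49459^1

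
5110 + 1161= 6271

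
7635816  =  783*9752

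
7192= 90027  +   - 82835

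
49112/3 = 49112/3 = 16370.67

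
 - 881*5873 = - 5174113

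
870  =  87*10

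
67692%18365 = 12597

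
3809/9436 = 3809/9436 = 0.40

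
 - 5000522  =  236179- 5236701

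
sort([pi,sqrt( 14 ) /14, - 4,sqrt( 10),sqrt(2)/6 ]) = [ - 4,sqrt( 2 )/6,sqrt(14)/14,pi, sqrt(10 )]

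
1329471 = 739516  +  589955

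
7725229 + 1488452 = 9213681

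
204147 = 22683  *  9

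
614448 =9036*68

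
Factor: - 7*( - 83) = 7^1*83^1 = 581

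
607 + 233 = 840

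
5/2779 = 5/2779 = 0.00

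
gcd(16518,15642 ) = 6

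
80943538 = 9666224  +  71277314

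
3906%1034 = 804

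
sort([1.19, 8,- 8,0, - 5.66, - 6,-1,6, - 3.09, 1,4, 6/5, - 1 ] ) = [ - 8, - 6,-5.66,  -  3.09, - 1, - 1,0,1,1.19 , 6/5,4,6,8]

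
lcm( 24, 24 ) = 24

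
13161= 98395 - 85234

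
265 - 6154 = - 5889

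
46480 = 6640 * 7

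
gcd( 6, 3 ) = 3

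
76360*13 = 992680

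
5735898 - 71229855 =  - 65493957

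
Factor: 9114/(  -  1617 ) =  - 2^1*11^( - 1)*31^1  =  -  62/11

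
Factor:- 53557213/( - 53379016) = 2^( - 3)*  937^( - 1)*7121^( - 1 )*53557213^1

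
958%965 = 958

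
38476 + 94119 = 132595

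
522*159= 82998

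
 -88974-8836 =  - 97810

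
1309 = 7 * 187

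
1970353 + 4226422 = 6196775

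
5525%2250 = 1025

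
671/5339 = 671/5339 = 0.13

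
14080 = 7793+6287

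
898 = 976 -78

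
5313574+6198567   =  11512141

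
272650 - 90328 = 182322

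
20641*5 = 103205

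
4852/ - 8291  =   - 1 + 3439/8291 = - 0.59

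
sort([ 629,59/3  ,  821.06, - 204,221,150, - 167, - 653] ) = [ - 653,  -  204,-167,  59/3,  150 , 221 , 629, 821.06] 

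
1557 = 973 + 584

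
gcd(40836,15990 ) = 246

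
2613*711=1857843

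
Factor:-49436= - 2^2*17^1 * 727^1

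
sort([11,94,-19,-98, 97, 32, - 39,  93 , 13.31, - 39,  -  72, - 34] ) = [ - 98,-72 , - 39,-39,-34, - 19,11, 13.31, 32,93,94, 97] 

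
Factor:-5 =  - 5^1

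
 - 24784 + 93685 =68901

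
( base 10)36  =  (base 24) 1C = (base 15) 26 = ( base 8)44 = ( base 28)18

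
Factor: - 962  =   - 2^1*13^1*37^1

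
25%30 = 25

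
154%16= 10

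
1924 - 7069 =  - 5145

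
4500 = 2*2250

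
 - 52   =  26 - 78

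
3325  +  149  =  3474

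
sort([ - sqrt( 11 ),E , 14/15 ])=[ - sqrt(11),14/15,E]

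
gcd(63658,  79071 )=1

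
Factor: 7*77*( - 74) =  - 2^1 *7^2 * 11^1*37^1 = - 39886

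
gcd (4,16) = 4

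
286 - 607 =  - 321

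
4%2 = 0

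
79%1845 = 79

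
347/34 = 10+7/34 = 10.21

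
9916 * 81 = 803196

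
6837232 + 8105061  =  14942293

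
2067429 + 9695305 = 11762734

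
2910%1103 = 704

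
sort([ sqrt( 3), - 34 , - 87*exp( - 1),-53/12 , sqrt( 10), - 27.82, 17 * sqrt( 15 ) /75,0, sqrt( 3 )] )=[  -  34 , - 87*  exp(-1 ), - 27.82, - 53/12,0,17 * sqrt (15)/75,sqrt(3 ),sqrt(3) , sqrt( 10)]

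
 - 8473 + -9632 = -18105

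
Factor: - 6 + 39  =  33 = 3^1 *11^1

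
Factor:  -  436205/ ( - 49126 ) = 515/58 = 2^( - 1)*5^1*29^( - 1)*103^1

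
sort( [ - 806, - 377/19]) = [ - 806,  -  377/19]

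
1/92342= 1/92342= 0.00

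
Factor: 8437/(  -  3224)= - 649/248 = - 2^( - 3)*11^1 * 31^( - 1) * 59^1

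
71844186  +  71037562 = 142881748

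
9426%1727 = 791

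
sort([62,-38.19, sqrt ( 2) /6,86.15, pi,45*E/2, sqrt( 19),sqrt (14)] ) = [  -  38.19,sqrt (2 )/6,pi,sqrt( 14),sqrt( 19) , 45 * E/2,62, 86.15]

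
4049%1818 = 413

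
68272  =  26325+41947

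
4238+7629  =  11867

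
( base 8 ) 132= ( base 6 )230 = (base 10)90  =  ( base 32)2q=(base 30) 30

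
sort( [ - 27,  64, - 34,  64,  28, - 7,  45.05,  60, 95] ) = [ - 34,-27, - 7,28,45.05,  60, 64,64, 95 ] 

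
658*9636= 6340488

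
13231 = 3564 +9667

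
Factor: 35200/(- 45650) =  - 64/83 = - 2^6*83^(- 1 )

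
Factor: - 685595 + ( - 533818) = - 1219413 = -3^1*13^1*31267^1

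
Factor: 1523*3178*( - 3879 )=  -  2^1*3^2*7^1 *227^1* 431^1*1523^1  =  - 18774724626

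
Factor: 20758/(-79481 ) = -2^1 *97^1*107^1 * 79481^( - 1 )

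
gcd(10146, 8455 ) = 1691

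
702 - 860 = - 158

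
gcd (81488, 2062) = 2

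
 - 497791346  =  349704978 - 847496324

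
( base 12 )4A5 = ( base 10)701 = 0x2BD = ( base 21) 1C8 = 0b1010111101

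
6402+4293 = 10695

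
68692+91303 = 159995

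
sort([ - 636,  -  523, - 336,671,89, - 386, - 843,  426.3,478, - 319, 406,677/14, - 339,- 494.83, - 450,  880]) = [ - 843, - 636, - 523, - 494.83 , - 450, - 386, - 339,-336, - 319,677/14,  89,406,426.3,478,671,880]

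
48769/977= 48769/977 = 49.92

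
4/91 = 4/91 = 0.04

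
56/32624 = 7/4078 = 0.00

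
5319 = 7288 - 1969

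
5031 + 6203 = 11234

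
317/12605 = 317/12605 = 0.03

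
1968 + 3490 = 5458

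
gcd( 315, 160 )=5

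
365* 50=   18250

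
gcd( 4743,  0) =4743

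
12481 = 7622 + 4859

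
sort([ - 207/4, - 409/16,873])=[-207/4,-409/16,873]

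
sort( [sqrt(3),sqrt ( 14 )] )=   [ sqrt (3 ), sqrt(14) ]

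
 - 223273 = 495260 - 718533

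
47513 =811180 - 763667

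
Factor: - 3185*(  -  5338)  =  17001530 = 2^1 * 5^1 * 7^2*13^1 * 17^1 * 157^1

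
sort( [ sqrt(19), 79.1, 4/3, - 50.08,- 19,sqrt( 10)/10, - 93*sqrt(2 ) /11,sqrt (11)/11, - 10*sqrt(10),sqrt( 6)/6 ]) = [-50.08,- 10*sqrt(10 ), - 19,-93*sqrt(2 )/11,  sqrt( 11) /11,  sqrt( 10 )/10,sqrt(6) /6 , 4/3,sqrt(19 ),79.1 ]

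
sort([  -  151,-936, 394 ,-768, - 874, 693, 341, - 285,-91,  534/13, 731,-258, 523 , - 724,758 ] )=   [ - 936, - 874, - 768, - 724, - 285, -258,  -  151,-91 , 534/13,341, 394 , 523, 693,731,758 ] 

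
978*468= 457704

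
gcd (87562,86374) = 2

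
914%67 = 43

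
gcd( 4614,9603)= 3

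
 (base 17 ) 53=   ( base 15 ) 5d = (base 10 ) 88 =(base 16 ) 58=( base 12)74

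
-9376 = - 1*9376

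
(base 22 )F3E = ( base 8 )16254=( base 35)5yp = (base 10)7340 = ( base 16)1cac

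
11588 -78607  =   - 67019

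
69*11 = 759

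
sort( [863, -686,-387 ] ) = [ - 686, - 387,863 ]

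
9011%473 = 24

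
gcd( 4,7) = 1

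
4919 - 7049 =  - 2130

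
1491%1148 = 343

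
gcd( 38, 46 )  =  2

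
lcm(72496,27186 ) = 217488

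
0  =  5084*0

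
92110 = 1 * 92110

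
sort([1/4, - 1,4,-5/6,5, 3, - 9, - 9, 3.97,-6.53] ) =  [ -9, - 9 ,-6.53, - 1, - 5/6, 1/4,3, 3.97 , 4,5 ]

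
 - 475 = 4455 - 4930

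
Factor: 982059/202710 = 2^(  -  1)*5^( - 1 )*13^3*29^(-1)*149^1 * 233^ ( -1)  =  327353/67570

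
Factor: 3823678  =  2^1 * 1911839^1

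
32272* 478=15426016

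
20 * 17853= 357060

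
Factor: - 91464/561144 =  - 37^1 * 227^( - 1) = - 37/227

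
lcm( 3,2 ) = 6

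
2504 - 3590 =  - 1086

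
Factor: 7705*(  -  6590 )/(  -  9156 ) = 2^ ( - 1)* 3^ (-1 )*5^2* 7^( - 1 )*23^1*67^1*109^ (  -  1 )*659^1=25387975/4578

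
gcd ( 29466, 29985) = 3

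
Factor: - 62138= -2^1* 31069^1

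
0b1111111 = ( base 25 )52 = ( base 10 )127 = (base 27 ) 4j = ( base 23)5c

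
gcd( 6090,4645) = 5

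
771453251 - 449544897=321908354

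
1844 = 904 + 940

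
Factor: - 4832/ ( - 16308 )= 2^3*3^( - 3) = 8/27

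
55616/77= 5056/7 = 722.29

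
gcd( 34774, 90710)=2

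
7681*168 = 1290408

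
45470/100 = 4547/10 = 454.70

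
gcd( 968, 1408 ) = 88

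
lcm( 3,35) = 105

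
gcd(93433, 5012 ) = 1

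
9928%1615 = 238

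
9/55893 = 3/18631 = 0.00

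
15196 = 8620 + 6576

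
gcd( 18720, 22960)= 80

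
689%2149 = 689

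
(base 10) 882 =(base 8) 1562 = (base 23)1f8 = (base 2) 1101110010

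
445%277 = 168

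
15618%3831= 294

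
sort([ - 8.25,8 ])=[ - 8.25, 8]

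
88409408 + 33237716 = 121647124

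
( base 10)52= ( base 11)48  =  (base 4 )310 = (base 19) 2E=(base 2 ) 110100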